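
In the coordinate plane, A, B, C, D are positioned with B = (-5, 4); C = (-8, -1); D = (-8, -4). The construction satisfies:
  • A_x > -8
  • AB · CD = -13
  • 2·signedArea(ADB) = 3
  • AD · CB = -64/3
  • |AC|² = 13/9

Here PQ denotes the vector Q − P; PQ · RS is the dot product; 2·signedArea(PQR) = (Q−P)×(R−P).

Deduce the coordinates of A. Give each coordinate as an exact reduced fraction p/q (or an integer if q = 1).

1. A_x = -7  [2·signedArea(ADB) = 3 ∩ AD · CB = -64/3]
2. A_y = -1/3  [2·signedArea(ADB) = 3 ∩ AD · CB = -64/3]
   → A = (-7, -1/3)

A = (-7, -1/3)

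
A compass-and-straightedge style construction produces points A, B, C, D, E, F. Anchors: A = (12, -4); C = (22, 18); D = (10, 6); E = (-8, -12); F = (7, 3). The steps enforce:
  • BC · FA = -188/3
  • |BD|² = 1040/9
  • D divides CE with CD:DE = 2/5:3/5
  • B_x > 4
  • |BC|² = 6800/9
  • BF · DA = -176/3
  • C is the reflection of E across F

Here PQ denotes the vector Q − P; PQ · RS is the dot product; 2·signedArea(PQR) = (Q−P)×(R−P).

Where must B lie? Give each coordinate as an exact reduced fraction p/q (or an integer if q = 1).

1. B_x = 14/3  [BF · DA = -176/3 ∩ BC · FA = -188/3]
2. B_y = -10/3  [BF · DA = -176/3 ∩ BC · FA = -188/3]
   → B = (14/3, -10/3)

B = (14/3, -10/3)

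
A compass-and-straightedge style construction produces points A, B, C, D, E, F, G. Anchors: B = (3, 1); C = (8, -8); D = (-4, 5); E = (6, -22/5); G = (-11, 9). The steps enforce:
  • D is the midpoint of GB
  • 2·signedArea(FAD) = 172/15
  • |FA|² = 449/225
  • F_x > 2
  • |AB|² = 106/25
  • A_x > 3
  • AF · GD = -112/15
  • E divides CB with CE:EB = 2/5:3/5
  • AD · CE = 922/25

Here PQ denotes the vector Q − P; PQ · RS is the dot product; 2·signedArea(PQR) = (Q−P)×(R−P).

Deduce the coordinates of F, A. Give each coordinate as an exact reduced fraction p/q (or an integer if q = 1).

A = (4, -4/5)
F = (8/3, -19/15)

1. A_x = 4  [line 2·x + -18/5·y + -272/25 = 0 ∩ |AB|² = 106/25]
2. A_y = -4/5  [line 2·x + -18/5·y + -272/25 = 0 ∩ |AB|² = 106/25]
   → A = (4, -4/5)
3. F_x = 8/3  [2·signedArea(FAD) = 172/15 ∩ AF · GD = -112/15]
4. F_y = -19/15  [2·signedArea(FAD) = 172/15 ∩ AF · GD = -112/15]
   → F = (8/3, -19/15)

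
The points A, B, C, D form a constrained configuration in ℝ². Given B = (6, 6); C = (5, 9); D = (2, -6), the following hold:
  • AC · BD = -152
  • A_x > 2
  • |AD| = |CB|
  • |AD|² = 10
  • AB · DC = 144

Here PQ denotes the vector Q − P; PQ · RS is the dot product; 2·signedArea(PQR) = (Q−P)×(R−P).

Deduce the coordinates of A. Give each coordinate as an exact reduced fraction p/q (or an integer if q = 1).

A = (3, -3)

1. A_x = 3  [AC · BD = -152 ∩ AB · DC = 144]
2. A_y = -3  [AC · BD = -152 ∩ AB · DC = 144]
   → A = (3, -3)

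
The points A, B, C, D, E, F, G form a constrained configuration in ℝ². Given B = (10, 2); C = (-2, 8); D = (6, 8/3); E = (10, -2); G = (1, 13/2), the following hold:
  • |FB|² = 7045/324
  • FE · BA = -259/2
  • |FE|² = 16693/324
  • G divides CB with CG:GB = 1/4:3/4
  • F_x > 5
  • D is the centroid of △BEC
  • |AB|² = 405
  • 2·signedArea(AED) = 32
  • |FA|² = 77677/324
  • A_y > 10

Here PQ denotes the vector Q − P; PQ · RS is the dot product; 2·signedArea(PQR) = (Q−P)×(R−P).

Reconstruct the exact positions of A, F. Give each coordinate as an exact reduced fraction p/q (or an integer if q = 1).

1. A_x = -8  [line -14/3·x + -4·y + 20/3 = 0 ∩ |AB|² = 405]
2. A_y = 11  [line -14/3·x + -4·y + 20/3 = 0 ∩ |AB|² = 405]
   → A = (-8, 11)
3. F_x = 17/3  [line 18·x + -9·y + -137/2 = 0 ∩ |FE|² = 16693/324]
4. F_y = 67/18  [line 18·x + -9·y + -137/2 = 0 ∩ |FE|² = 16693/324]
   → F = (17/3, 67/18)

A = (-8, 11)
F = (17/3, 67/18)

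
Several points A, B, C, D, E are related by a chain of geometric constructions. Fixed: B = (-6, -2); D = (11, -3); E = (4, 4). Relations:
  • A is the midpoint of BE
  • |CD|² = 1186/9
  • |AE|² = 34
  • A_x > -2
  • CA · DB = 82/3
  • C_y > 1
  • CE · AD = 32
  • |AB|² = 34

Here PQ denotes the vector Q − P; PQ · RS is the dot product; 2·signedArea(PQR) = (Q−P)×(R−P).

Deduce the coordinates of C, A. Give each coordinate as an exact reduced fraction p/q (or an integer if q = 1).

A = (-1, 1)
C = (2/3, 2)

1. A_x = -1  [A is the midpoint of BE]
2. A_y = 1  [A is the midpoint of BE]
   → A = (-1, 1)
3. C_x = 2/3  [CA · DB = 82/3 ∩ CE · AD = 32]
4. C_y = 2  [CA · DB = 82/3 ∩ CE · AD = 32]
   → C = (2/3, 2)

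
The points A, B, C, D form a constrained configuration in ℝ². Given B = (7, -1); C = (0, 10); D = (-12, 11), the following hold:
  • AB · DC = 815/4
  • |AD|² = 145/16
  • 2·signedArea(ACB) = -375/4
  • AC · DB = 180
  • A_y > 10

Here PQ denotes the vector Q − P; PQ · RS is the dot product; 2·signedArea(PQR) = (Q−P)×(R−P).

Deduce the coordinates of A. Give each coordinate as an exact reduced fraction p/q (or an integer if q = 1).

1. A_x = -9  [AC · DB = 180 ∩ AB · DC = 815/4]
2. A_y = 43/4  [AC · DB = 180 ∩ AB · DC = 815/4]
   → A = (-9, 43/4)

A = (-9, 43/4)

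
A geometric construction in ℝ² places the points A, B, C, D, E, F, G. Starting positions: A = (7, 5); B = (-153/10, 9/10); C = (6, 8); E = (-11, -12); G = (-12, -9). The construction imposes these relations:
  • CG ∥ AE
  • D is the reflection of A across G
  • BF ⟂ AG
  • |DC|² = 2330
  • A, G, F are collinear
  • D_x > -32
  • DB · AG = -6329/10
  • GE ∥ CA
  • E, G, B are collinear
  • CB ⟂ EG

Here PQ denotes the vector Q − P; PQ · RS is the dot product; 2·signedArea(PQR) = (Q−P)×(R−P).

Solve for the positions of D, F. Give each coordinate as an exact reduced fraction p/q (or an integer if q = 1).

1. D_x = -31  [D is the reflection of A across G]
2. D_y = -23  [D is the reflection of A across G]
   → D = (-31, -23)
3. F_x = -52419/5570  [A, G, F are collinear ∩ BF ⟂ AG]
4. F_y = -19752/2785  [A, G, F are collinear ∩ BF ⟂ AG]
   → F = (-52419/5570, -19752/2785)

D = (-31, -23)
F = (-52419/5570, -19752/2785)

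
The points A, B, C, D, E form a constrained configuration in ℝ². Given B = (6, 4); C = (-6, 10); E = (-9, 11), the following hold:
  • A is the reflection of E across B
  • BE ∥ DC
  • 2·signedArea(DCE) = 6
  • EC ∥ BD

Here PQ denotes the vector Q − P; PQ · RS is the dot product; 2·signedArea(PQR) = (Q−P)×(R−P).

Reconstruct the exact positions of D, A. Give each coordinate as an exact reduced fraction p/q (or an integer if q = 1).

1. D_x = 9  [BE ∥ DC ∩ EC ∥ BD]
2. D_y = 3  [BE ∥ DC ∩ EC ∥ BD]
   → D = (9, 3)
3. A_x = 21  [A is the reflection of E across B]
4. A_y = -3  [A is the reflection of E across B]
   → A = (21, -3)

A = (21, -3)
D = (9, 3)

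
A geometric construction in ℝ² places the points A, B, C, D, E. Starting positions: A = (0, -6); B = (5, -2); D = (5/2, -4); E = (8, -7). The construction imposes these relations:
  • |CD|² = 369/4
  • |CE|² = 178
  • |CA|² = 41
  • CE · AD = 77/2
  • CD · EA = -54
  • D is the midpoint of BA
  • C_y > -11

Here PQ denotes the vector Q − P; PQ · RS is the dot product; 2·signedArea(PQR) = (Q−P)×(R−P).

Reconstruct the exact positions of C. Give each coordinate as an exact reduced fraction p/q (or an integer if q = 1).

1. C_x = -5  [CD · EA = -54 ∩ CE · AD = 77/2]
2. C_y = -10  [CD · EA = -54 ∩ CE · AD = 77/2]
   → C = (-5, -10)

C = (-5, -10)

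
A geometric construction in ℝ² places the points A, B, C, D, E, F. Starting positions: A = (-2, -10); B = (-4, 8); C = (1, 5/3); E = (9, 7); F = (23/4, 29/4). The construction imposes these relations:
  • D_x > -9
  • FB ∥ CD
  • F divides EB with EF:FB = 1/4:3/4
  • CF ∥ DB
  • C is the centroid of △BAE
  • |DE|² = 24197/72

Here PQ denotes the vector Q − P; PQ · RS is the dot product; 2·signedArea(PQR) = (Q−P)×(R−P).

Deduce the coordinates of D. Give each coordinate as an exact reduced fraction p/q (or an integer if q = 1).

1. D_x = -35/4  [CF ∥ DB ∩ FB ∥ CD]
2. D_y = 29/12  [CF ∥ DB ∩ FB ∥ CD]
   → D = (-35/4, 29/12)

D = (-35/4, 29/12)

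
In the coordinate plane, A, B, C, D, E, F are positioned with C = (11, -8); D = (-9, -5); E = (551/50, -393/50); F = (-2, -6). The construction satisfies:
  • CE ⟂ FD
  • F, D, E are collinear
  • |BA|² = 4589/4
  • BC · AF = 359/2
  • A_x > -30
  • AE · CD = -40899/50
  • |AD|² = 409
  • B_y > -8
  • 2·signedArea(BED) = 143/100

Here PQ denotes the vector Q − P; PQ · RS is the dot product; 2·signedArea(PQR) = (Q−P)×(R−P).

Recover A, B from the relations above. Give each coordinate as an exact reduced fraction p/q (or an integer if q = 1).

A = (-29, -2)
B = (9/2, -7)

1. A_x = -29  [line 20·x + -3·y + 574 = 0 ∩ |AD|² = 409]
2. A_y = -2  [line 20·x + -3·y + 574 = 0 ∩ |AD|² = 409]
   → A = (-29, -2)
3. B_x = 9/2  [2·signedArea(BED) = 143/100 ∩ BC · AF = 359/2]
4. B_y = -7  [2·signedArea(BED) = 143/100 ∩ BC · AF = 359/2]
   → B = (9/2, -7)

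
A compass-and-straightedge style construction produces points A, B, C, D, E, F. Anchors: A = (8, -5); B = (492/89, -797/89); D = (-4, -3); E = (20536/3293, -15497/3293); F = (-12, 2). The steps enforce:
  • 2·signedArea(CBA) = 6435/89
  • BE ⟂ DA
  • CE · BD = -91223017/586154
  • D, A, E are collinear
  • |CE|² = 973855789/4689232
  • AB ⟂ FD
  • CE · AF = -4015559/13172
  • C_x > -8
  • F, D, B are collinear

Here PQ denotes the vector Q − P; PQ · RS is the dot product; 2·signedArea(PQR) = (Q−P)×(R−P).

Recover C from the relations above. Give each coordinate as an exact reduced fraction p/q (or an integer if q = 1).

C = (-678/89, -263/356)

1. C_x = -678/89  [CE · AF = -4015559/13172 ∩ 2·signedArea(CBA) = 6435/89]
2. C_y = -263/356  [CE · AF = -4015559/13172 ∩ 2·signedArea(CBA) = 6435/89]
   → C = (-678/89, -263/356)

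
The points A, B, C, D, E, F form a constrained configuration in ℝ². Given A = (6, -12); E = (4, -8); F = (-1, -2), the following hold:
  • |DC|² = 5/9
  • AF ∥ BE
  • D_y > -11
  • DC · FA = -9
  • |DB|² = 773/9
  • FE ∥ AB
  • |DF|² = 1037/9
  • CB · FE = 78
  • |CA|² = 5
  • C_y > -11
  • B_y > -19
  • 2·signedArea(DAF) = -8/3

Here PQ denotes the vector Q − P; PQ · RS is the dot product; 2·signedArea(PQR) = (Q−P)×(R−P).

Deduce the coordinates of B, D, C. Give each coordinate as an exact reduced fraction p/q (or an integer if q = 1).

B = (11, -18)
C = (5, -10)
D = (16/3, -32/3)

1. B_x = 11  [AF ∥ BE ∩ FE ∥ AB]
2. B_y = -18  [AF ∥ BE ∩ FE ∥ AB]
   → B = (11, -18)
3. D_x = 16/3  [line -10·x + -7·y + -64/3 = 0 ∩ |DB|² = 773/9]
4. D_y = -32/3  [line -10·x + -7·y + -64/3 = 0 ∩ |DB|² = 773/9]
   → D = (16/3, -32/3)
5. C_x = 5  [CB · FE = 78 ∩ DC · FA = -9]
6. C_y = -10  [CB · FE = 78 ∩ DC · FA = -9]
   → C = (5, -10)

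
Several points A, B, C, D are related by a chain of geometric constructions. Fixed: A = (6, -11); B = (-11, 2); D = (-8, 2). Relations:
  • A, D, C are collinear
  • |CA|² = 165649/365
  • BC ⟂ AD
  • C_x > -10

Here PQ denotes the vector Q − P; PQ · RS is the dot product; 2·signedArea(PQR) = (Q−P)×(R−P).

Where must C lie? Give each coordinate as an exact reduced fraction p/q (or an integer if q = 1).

C = (-3508/365, 1276/365)

1. C_x = -3508/365  [A, D, C are collinear ∩ BC ⟂ AD]
2. C_y = 1276/365  [A, D, C are collinear ∩ BC ⟂ AD]
   → C = (-3508/365, 1276/365)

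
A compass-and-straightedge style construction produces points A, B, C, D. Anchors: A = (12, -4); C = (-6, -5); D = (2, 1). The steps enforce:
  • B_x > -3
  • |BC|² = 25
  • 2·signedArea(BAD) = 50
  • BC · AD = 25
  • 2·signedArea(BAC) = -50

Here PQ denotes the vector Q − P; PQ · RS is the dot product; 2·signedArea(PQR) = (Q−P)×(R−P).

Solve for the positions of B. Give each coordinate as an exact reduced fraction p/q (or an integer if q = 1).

1. B_x = -2  [2·signedArea(BAD) = 50 ∩ 2·signedArea(BAC) = -50]
2. B_y = -2  [2·signedArea(BAD) = 50 ∩ 2·signedArea(BAC) = -50]
   → B = (-2, -2)

B = (-2, -2)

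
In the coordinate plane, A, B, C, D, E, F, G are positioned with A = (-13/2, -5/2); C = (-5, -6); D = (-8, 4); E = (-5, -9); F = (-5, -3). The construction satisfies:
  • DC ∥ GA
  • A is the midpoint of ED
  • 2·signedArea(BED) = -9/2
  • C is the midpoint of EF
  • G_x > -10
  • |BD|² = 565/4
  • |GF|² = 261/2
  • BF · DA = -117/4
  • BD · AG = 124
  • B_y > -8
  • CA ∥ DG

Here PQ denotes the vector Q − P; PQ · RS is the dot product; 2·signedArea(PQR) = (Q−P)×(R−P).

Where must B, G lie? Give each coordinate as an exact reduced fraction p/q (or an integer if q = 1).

1. B_x = -5  [BF · DA = -117/4 ∩ 2·signedArea(BED) = -9/2]
2. B_y = -15/2  [BF · DA = -117/4 ∩ 2·signedArea(BED) = -9/2]
   → B = (-5, -15/2)
3. G_x = -19/2  [DC ∥ GA ∩ CA ∥ DG]
4. G_y = 15/2  [DC ∥ GA ∩ CA ∥ DG]
   → G = (-19/2, 15/2)

B = (-5, -15/2)
G = (-19/2, 15/2)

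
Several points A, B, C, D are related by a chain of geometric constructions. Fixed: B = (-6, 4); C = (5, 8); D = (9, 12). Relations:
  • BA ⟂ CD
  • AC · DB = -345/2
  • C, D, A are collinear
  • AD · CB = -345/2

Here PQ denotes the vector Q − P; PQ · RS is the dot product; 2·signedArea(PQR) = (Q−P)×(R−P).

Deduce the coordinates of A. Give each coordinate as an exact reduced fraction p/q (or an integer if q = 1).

A = (-5/2, 1/2)

1. A_x = -5/2  [C, D, A are collinear ∩ BA ⟂ CD]
2. A_y = 1/2  [C, D, A are collinear ∩ BA ⟂ CD]
   → A = (-5/2, 1/2)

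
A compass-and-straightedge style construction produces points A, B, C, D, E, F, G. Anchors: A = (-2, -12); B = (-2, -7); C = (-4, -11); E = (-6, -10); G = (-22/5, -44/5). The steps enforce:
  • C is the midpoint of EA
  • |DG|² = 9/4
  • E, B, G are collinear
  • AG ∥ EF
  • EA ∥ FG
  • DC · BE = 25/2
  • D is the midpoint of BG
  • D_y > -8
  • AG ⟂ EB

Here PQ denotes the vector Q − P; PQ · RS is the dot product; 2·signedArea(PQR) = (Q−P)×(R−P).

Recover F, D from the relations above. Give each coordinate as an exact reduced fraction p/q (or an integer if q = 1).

D = (-16/5, -79/10)
F = (-42/5, -34/5)

1. F_x = -42/5  [EA ∥ FG ∩ AG ∥ EF]
2. F_y = -34/5  [EA ∥ FG ∩ AG ∥ EF]
   → F = (-42/5, -34/5)
3. D_x = -16/5  [D is the midpoint of BG]
4. D_y = -79/10  [D is the midpoint of BG]
   → D = (-16/5, -79/10)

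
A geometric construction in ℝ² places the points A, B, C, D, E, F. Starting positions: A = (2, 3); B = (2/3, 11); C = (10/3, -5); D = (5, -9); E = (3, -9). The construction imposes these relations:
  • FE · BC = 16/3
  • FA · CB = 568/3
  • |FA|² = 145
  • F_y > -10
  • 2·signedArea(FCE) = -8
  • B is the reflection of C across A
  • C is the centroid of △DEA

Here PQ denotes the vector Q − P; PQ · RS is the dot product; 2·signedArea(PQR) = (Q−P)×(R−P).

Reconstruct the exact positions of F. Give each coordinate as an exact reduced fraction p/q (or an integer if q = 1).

F = (1, -9)

1. F_x = 1  [2·signedArea(FCE) = -8 ∩ FA · CB = 568/3]
2. F_y = -9  [2·signedArea(FCE) = -8 ∩ FA · CB = 568/3]
   → F = (1, -9)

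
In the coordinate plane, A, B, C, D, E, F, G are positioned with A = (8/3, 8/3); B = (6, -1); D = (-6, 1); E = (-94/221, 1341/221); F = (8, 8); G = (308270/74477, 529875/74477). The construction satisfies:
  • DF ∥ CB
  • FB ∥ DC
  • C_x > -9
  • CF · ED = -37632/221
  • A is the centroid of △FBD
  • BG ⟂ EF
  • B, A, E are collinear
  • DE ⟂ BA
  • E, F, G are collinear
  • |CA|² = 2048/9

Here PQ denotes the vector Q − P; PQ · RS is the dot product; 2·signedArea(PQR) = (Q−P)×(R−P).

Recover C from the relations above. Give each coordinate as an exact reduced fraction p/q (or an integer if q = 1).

C = (-8, -8)

1. C_x = -8  [DF ∥ CB ∩ FB ∥ DC]
2. C_y = -8  [DF ∥ CB ∩ FB ∥ DC]
   → C = (-8, -8)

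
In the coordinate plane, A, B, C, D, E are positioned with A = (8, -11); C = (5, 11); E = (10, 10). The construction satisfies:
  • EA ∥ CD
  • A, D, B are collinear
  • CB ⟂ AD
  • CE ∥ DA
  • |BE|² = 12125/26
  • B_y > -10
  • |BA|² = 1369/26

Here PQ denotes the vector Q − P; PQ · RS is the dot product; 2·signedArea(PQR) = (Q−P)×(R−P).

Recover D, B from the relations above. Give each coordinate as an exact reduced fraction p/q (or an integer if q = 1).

1. D_x = 3  [CE ∥ DA ∩ EA ∥ CD]
2. D_y = -10  [CE ∥ DA ∩ EA ∥ CD]
   → D = (3, -10)
3. B_x = 23/26  [A, D, B are collinear ∩ CB ⟂ AD]
4. B_y = -249/26  [A, D, B are collinear ∩ CB ⟂ AD]
   → B = (23/26, -249/26)

B = (23/26, -249/26)
D = (3, -10)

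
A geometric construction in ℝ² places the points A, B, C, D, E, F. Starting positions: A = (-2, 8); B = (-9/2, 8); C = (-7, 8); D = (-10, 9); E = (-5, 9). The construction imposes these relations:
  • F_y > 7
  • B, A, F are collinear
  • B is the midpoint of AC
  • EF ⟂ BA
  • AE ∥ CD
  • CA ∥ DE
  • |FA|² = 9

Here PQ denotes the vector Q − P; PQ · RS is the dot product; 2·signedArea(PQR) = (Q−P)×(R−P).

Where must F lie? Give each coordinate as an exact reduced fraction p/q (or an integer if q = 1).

1. F_x = -5  [B, A, F are collinear ∩ EF ⟂ BA]
2. F_y = 8  [B, A, F are collinear ∩ EF ⟂ BA]
   → F = (-5, 8)

F = (-5, 8)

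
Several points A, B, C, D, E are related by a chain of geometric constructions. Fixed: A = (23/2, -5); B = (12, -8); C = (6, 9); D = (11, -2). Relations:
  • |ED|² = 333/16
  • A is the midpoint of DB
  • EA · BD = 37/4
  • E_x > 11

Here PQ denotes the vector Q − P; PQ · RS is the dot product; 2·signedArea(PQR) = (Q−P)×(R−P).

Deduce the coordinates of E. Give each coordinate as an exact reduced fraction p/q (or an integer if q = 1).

E = (47/4, -13/2)

1. E_x = 47/4  [line 1·x + -6·y + -203/4 = 0 ∩ |ED|² = 333/16]
2. E_y = -13/2  [line 1·x + -6·y + -203/4 = 0 ∩ |ED|² = 333/16]
   → E = (47/4, -13/2)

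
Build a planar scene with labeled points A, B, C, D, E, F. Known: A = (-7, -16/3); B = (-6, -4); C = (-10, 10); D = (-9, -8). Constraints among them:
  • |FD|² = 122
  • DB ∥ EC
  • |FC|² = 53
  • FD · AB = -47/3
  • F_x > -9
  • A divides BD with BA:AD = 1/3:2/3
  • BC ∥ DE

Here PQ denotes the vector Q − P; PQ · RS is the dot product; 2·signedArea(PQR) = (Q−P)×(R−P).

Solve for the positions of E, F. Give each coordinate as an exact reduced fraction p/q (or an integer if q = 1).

1. E_x = -13  [DB ∥ EC ∩ BC ∥ DE]
2. E_y = 6  [DB ∥ EC ∩ BC ∥ DE]
   → E = (-13, 6)
3. F_x = -8  [line -1·x + -4/3·y + -4 = 0 ∩ |FC|² = 53]
4. F_y = 3  [line -1·x + -4/3·y + -4 = 0 ∩ |FC|² = 53]
   → F = (-8, 3)

E = (-13, 6)
F = (-8, 3)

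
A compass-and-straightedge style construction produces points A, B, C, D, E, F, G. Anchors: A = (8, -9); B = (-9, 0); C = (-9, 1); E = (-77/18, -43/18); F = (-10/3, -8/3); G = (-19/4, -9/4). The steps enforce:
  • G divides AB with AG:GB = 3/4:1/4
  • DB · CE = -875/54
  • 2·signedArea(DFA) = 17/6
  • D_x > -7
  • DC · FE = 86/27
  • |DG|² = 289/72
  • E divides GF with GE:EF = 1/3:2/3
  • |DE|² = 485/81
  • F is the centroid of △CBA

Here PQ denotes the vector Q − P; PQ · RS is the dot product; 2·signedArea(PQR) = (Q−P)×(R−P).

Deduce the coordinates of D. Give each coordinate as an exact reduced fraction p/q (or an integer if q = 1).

1. D_x = -37/6  [DB · CE = -875/54 ∩ 2·signedArea(DFA) = 17/6]
2. D_y = -5/6  [DB · CE = -875/54 ∩ 2·signedArea(DFA) = 17/6]
   → D = (-37/6, -5/6)

D = (-37/6, -5/6)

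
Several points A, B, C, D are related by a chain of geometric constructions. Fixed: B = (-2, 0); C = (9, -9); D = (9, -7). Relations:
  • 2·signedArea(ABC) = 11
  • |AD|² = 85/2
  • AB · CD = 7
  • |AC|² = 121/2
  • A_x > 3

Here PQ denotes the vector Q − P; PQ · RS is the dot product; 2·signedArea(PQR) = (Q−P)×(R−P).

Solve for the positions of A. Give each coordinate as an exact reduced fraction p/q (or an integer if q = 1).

1. A_x = 7/2  [2·signedArea(ABC) = 11 ∩ AB · CD = 7]
2. A_y = -7/2  [2·signedArea(ABC) = 11 ∩ AB · CD = 7]
   → A = (7/2, -7/2)

A = (7/2, -7/2)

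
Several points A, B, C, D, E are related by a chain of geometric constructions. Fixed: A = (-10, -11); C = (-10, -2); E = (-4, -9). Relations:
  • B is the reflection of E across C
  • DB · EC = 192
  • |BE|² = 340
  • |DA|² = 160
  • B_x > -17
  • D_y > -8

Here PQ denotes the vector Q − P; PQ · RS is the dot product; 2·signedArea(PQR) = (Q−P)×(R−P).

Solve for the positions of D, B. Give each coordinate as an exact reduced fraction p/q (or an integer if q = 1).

B = (-16, 5)
D = (2, -7)

1. B_x = -16  [B is the reflection of E across C]
2. B_y = 5  [B is the reflection of E across C]
   → B = (-16, 5)
3. D_x = 2  [line 6·x + -7·y + -61 = 0 ∩ |DA|² = 160]
4. D_y = -7  [line 6·x + -7·y + -61 = 0 ∩ |DA|² = 160]
   → D = (2, -7)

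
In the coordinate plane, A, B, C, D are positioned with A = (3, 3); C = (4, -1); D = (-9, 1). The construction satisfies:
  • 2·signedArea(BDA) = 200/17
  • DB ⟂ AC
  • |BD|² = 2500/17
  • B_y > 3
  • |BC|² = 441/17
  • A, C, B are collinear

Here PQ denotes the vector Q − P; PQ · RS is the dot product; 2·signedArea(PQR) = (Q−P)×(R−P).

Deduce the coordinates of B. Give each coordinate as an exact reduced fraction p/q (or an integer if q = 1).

B = (47/17, 67/17)

1. B_x = 47/17  [A, C, B are collinear ∩ DB ⟂ AC]
2. B_y = 67/17  [A, C, B are collinear ∩ DB ⟂ AC]
   → B = (47/17, 67/17)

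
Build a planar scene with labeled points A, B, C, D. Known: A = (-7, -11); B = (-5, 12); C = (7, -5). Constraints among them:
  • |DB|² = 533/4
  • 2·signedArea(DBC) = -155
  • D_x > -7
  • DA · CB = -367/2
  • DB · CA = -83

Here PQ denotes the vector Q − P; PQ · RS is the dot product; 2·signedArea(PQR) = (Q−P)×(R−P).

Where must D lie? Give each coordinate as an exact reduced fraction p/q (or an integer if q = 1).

1. D_x = -6  [2·signedArea(DBC) = -155 ∩ DA · CB = -367/2]
2. D_y = 1/2  [2·signedArea(DBC) = -155 ∩ DA · CB = -367/2]
   → D = (-6, 1/2)

D = (-6, 1/2)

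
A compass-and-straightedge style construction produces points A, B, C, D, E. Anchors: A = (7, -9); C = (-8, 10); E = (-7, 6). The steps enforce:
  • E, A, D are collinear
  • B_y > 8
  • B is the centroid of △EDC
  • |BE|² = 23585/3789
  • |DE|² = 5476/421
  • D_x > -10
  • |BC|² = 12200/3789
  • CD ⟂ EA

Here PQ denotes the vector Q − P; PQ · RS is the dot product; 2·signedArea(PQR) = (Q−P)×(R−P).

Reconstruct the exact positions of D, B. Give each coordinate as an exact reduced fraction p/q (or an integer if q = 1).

1. D_x = -3983/421  [E, A, D are collinear ∩ CD ⟂ EA]
2. D_y = 3636/421  [E, A, D are collinear ∩ CD ⟂ EA]
   → D = (-3983/421, 3636/421)
3. B_x = -10298/1263  [B is the centroid of △EDC]
4. B_y = 10372/1263  [B is the centroid of △EDC]
   → B = (-10298/1263, 10372/1263)

B = (-10298/1263, 10372/1263)
D = (-3983/421, 3636/421)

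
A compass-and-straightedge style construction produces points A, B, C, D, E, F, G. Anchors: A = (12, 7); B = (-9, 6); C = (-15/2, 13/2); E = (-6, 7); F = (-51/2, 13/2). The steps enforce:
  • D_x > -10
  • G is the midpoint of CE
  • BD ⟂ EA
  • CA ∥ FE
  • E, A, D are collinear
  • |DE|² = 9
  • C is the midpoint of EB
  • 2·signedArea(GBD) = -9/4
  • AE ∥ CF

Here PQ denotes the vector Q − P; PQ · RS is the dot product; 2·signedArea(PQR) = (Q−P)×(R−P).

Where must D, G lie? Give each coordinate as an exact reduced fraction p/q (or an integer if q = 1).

1. D_x = -9  [E, A, D are collinear ∩ BD ⟂ EA]
2. D_y = 7  [E, A, D are collinear ∩ BD ⟂ EA]
   → D = (-9, 7)
3. G_x = -27/4  [G is the midpoint of CE]
4. G_y = 27/4  [G is the midpoint of CE]
   → G = (-27/4, 27/4)

D = (-9, 7)
G = (-27/4, 27/4)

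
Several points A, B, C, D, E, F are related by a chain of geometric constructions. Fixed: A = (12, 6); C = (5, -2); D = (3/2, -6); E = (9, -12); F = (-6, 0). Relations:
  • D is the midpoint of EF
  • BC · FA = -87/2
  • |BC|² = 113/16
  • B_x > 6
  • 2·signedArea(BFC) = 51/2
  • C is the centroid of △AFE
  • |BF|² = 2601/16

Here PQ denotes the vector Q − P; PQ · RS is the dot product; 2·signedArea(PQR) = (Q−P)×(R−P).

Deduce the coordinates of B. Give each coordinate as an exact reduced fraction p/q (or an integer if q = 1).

1. B_x = 27/4  [BC · FA = -87/2 ∩ 2·signedArea(BFC) = 51/2]
2. B_y = 0  [BC · FA = -87/2 ∩ 2·signedArea(BFC) = 51/2]
   → B = (27/4, 0)

B = (27/4, 0)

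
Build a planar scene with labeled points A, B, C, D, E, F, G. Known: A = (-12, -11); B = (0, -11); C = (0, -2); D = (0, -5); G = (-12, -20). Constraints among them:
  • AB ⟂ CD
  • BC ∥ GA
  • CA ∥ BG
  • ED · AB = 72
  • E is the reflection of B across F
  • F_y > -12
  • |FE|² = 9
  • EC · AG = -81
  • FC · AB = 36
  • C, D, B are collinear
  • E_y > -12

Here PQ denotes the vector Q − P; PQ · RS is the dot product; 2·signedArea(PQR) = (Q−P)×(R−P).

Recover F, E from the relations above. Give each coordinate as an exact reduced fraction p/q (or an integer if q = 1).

E = (-6, -11)
F = (-3, -11)

1. F_x = -3  [FC · AB = 36]
2. E_x = -6  [EC · AG = -81 ∩ ED · AB = 72]
3. E_y = -11  [EC · AG = -81 ∩ ED · AB = 72]
   → E = (-6, -11)
4. F_x = -3  [FC · AB = 36 ∩ E is the reflection of B across F]
5. F_y = -11  [FC · AB = 36 ∩ E is the reflection of B across F]
   → F = (-3, -11)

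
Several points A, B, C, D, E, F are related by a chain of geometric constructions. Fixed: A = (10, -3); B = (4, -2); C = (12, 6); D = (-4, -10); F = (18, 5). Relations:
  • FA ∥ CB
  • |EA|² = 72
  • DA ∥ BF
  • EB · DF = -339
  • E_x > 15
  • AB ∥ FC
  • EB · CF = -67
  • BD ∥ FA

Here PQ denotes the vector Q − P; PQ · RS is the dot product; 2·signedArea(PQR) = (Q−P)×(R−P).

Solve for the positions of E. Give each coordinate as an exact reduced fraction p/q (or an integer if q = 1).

E = (16, 3)

1. E_x = 16  [EB · CF = -67 ∩ EB · DF = -339]
2. E_y = 3  [EB · CF = -67 ∩ EB · DF = -339]
   → E = (16, 3)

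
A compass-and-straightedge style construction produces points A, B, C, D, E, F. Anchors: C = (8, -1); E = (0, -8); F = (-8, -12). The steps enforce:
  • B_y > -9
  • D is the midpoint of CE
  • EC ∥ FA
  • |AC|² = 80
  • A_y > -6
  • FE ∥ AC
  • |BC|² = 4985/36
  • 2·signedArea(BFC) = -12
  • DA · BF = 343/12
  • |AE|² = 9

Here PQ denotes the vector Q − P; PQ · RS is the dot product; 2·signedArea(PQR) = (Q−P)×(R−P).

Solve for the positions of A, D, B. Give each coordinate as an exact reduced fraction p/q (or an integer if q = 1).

1. A_x = 0  [FE ∥ AC ∩ EC ∥ FA]
2. A_y = -5  [FE ∥ AC ∩ EC ∥ FA]
   → A = (0, -5)
3. D_x = 4  [D is the midpoint of CE]
4. D_y = -9/2  [D is the midpoint of CE]
   → D = (4, -9/2)
5. B_x = -4/3  [2·signedArea(BFC) = -12 ∩ DA · BF = 343/12]
6. B_y = -49/6  [2·signedArea(BFC) = -12 ∩ DA · BF = 343/12]
   → B = (-4/3, -49/6)

A = (0, -5)
B = (-4/3, -49/6)
D = (4, -9/2)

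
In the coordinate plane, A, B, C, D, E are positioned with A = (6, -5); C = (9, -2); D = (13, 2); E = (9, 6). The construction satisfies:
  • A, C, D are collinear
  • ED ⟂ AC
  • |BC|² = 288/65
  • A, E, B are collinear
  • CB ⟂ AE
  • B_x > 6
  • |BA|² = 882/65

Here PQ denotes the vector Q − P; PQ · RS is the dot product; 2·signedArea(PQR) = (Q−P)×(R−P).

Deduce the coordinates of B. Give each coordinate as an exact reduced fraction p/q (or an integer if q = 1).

1. B_x = 453/65  [A, E, B are collinear ∩ CB ⟂ AE]
2. B_y = -94/65  [A, E, B are collinear ∩ CB ⟂ AE]
   → B = (453/65, -94/65)

B = (453/65, -94/65)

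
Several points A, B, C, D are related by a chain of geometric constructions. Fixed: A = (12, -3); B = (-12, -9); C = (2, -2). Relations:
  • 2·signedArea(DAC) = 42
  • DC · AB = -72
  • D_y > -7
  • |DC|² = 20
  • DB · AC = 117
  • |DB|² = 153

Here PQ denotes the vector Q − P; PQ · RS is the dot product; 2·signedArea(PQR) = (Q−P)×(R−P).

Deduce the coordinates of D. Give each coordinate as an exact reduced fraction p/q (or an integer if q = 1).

1. D_x = 0  [DB · AC = 117 ∩ DC · AB = -72]
2. D_y = -6  [DB · AC = 117 ∩ DC · AB = -72]
   → D = (0, -6)

D = (0, -6)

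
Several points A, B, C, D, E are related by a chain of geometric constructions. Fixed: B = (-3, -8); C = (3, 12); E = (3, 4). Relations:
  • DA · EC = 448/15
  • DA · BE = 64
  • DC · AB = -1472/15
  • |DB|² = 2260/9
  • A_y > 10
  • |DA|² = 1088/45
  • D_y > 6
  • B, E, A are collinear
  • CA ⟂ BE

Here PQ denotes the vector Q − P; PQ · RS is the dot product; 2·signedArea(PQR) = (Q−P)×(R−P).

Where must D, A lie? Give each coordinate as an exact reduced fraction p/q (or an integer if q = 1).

A = (31/5, 52/5)
D = (3, 20/3)

1. A_x = 31/5  [B, E, A are collinear ∩ CA ⟂ BE]
2. A_y = 52/5  [B, E, A are collinear ∩ CA ⟂ BE]
   → A = (31/5, 52/5)
3. D_x = 3  [DA · EC = 448/15 ∩ DA · BE = 64]
4. D_y = 20/3  [DA · EC = 448/15 ∩ DA · BE = 64]
   → D = (3, 20/3)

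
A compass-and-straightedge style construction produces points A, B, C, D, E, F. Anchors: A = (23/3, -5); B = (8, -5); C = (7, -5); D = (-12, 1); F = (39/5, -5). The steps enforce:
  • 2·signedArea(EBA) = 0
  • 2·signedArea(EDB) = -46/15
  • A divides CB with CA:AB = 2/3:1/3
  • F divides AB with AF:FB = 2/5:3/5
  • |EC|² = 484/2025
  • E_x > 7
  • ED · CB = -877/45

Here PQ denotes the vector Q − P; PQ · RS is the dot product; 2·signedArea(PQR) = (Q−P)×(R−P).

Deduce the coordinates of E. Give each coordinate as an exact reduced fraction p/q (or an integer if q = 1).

E = (337/45, -5)

1. E_x = 337/45  [2·signedArea(EBA) = 0 ∩ 2·signedArea(EDB) = -46/15]
2. E_y = -5  [2·signedArea(EBA) = 0 ∩ 2·signedArea(EDB) = -46/15]
   → E = (337/45, -5)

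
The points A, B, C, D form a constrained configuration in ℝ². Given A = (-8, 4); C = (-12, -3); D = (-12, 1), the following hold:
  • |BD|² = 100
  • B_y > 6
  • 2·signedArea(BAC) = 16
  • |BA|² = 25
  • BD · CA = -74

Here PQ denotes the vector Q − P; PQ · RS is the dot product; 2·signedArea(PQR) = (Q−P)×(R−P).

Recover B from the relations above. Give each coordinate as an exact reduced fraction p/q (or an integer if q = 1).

B = (-4, 7)

1. B_x = -4  [2·signedArea(BAC) = 16 ∩ BD · CA = -74]
2. B_y = 7  [2·signedArea(BAC) = 16 ∩ BD · CA = -74]
   → B = (-4, 7)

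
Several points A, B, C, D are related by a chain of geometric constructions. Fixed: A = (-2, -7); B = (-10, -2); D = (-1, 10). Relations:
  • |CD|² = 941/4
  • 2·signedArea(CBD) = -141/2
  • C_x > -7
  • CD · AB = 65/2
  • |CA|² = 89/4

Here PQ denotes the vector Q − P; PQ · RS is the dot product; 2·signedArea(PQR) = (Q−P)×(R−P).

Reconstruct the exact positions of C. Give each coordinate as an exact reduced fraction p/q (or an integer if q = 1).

1. C_x = -6  [2·signedArea(CBD) = -141/2 ∩ CD · AB = 65/2]
2. C_y = -9/2  [2·signedArea(CBD) = -141/2 ∩ CD · AB = 65/2]
   → C = (-6, -9/2)

C = (-6, -9/2)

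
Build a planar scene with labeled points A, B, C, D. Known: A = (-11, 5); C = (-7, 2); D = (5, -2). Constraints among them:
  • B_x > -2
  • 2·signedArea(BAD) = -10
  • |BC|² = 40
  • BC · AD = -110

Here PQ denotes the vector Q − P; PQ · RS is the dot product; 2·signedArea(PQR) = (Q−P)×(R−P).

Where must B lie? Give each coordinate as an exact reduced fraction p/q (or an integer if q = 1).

1. B_x = -1  [2·signedArea(BAD) = -10 ∩ BC · AD = -110]
2. B_y = 0  [2·signedArea(BAD) = -10 ∩ BC · AD = -110]
   → B = (-1, 0)

B = (-1, 0)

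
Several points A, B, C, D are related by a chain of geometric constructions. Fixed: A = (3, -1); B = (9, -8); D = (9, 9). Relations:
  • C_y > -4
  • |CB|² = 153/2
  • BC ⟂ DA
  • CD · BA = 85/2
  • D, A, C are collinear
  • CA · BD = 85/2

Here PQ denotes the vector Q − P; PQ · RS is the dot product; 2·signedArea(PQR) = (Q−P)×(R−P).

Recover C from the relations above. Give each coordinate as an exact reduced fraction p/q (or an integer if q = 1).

1. C_x = 3/2  [D, A, C are collinear ∩ BC ⟂ DA]
2. C_y = -7/2  [D, A, C are collinear ∩ BC ⟂ DA]
   → C = (3/2, -7/2)

C = (3/2, -7/2)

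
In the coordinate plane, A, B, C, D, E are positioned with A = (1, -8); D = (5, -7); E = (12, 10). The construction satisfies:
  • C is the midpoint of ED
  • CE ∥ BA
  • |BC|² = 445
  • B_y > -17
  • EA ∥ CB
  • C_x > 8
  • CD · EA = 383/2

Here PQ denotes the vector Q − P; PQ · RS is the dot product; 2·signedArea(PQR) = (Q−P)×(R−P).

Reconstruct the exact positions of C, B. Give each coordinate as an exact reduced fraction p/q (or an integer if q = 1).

B = (-5/2, -33/2)
C = (17/2, 3/2)

1. C_x = 17/2  [C is the midpoint of ED]
2. C_y = 3/2  [C is the midpoint of ED]
   → C = (17/2, 3/2)
3. B_x = -5/2  [CE ∥ BA ∩ EA ∥ CB]
4. B_y = -33/2  [CE ∥ BA ∩ EA ∥ CB]
   → B = (-5/2, -33/2)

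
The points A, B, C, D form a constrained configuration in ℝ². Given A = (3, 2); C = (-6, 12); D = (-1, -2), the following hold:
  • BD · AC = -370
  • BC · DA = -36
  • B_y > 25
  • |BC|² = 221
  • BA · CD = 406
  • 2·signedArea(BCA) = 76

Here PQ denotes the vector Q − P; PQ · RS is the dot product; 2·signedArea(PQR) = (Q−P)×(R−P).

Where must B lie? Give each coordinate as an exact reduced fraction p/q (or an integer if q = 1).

1. B_x = -11  [2·signedArea(BCA) = 76 ∩ BD · AC = -370]
2. B_y = 26  [2·signedArea(BCA) = 76 ∩ BD · AC = -370]
   → B = (-11, 26)

B = (-11, 26)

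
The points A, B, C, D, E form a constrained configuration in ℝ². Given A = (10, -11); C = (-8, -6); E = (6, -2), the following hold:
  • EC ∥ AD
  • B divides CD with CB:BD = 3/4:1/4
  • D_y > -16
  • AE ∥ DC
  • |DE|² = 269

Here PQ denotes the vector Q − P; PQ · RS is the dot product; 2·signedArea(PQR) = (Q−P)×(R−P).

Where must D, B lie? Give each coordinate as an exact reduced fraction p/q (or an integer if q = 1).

1. D_x = -4  [AE ∥ DC ∩ EC ∥ AD]
2. D_y = -15  [AE ∥ DC ∩ EC ∥ AD]
   → D = (-4, -15)
3. B_x = -5  [B divides CD with CB:BD = 3/4:1/4]
4. B_y = -51/4  [B divides CD with CB:BD = 3/4:1/4]
   → B = (-5, -51/4)

B = (-5, -51/4)
D = (-4, -15)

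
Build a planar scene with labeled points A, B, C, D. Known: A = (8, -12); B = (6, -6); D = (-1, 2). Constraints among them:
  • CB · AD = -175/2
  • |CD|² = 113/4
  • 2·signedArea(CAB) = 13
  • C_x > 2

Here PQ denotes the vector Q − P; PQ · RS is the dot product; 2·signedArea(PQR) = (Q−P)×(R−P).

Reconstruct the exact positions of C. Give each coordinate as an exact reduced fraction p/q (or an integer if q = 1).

1. C_x = 5/2  [CB · AD = -175/2 ∩ 2·signedArea(CAB) = 13]
2. C_y = -2  [CB · AD = -175/2 ∩ 2·signedArea(CAB) = 13]
   → C = (5/2, -2)

C = (5/2, -2)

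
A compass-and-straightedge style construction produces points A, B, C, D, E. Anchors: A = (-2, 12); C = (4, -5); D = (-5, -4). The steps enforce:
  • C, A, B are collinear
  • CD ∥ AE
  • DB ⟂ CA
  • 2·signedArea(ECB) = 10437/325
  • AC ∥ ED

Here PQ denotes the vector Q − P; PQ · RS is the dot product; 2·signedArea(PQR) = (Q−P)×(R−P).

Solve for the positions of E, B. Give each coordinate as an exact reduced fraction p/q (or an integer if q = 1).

B = (874/325, -418/325)
E = (-11, 13)

1. E_x = -11  [AC ∥ ED ∩ CD ∥ AE]
2. E_y = 13  [AC ∥ ED ∩ CD ∥ AE]
   → E = (-11, 13)
3. B_x = 874/325  [C, A, B are collinear ∩ DB ⟂ CA]
4. B_y = -418/325  [C, A, B are collinear ∩ DB ⟂ CA]
   → B = (874/325, -418/325)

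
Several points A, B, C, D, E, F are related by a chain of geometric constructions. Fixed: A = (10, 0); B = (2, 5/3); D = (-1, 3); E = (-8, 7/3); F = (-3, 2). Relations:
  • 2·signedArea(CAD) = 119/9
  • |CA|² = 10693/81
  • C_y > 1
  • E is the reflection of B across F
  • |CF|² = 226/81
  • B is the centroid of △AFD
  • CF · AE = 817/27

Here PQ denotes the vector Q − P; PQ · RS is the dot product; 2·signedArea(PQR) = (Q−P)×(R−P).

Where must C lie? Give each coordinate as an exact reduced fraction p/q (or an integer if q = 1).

1. C_x = -4/3  [2·signedArea(CAD) = 119/9 ∩ CF · AE = 817/27]
2. C_y = 17/9  [2·signedArea(CAD) = 119/9 ∩ CF · AE = 817/27]
   → C = (-4/3, 17/9)

C = (-4/3, 17/9)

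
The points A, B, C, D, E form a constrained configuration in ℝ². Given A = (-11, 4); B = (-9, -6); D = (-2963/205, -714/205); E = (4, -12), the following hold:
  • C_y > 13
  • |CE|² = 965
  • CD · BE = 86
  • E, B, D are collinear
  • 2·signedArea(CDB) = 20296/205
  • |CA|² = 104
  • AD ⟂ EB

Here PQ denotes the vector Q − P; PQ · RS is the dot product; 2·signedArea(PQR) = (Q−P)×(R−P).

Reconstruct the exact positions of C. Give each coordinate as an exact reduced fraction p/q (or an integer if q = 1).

C = (-13, 14)

1. C_x = -13  [2·signedArea(CDB) = 20296/205 ∩ CD · BE = 86]
2. C_y = 14  [2·signedArea(CDB) = 20296/205 ∩ CD · BE = 86]
   → C = (-13, 14)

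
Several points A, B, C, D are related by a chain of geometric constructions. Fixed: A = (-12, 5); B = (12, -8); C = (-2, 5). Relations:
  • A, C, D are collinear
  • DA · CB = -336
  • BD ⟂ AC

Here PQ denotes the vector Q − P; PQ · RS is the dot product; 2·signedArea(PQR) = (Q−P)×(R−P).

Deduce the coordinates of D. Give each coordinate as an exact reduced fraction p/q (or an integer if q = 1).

1. D_x = 12  [A, C, D are collinear ∩ BD ⟂ AC]
2. D_y = 5  [A, C, D are collinear ∩ BD ⟂ AC]
   → D = (12, 5)

D = (12, 5)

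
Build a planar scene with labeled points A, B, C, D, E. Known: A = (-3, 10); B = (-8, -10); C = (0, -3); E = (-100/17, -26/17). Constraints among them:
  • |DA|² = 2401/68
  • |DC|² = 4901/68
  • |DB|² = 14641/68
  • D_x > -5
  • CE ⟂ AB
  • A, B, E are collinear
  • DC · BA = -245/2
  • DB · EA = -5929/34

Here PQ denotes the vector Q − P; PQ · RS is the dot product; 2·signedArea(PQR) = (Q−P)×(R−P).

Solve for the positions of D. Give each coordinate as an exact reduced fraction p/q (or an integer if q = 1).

D = (-151/34, 72/17)

1. D_x = -151/34  [line -49/17·x + -196/17·y + 1225/34 = 0 ∩ |DB|² = 14641/68]
2. D_y = 72/17  [line -49/17·x + -196/17·y + 1225/34 = 0 ∩ |DB|² = 14641/68]
   → D = (-151/34, 72/17)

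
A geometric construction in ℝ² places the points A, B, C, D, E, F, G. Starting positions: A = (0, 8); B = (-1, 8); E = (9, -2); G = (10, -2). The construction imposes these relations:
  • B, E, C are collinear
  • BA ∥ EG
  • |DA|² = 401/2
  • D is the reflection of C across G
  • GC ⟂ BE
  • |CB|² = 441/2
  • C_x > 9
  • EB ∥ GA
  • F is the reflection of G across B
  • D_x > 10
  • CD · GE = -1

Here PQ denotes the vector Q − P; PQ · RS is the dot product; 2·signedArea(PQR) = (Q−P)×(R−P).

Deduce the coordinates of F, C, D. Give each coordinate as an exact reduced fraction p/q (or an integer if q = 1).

C = (19/2, -5/2)
D = (21/2, -3/2)
F = (-12, 18)

1. F_x = -12  [F is the reflection of G across B]
2. F_y = 18  [F is the reflection of G across B]
   → F = (-12, 18)
3. C_x = 19/2  [B, E, C are collinear ∩ GC ⟂ BE]
4. C_y = -5/2  [B, E, C are collinear ∩ GC ⟂ BE]
   → C = (19/2, -5/2)
5. D_x = 21/2  [D is the reflection of C across G]
6. D_y = -3/2  [D is the reflection of C across G]
   → D = (21/2, -3/2)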